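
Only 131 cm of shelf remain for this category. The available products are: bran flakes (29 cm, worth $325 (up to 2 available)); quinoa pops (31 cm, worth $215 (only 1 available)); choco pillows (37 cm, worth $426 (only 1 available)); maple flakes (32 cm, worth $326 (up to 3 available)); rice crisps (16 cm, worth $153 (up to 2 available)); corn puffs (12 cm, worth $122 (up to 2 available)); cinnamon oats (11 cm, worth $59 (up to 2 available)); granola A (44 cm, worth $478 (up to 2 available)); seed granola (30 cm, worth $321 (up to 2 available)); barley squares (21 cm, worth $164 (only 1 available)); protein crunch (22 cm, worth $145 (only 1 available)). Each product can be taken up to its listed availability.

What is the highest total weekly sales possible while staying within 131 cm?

Ranking by ratio (weekly sales/cm): choco pillows 11.51, bran flakes 11.21, granola A 10.86.
A density-first pass picks 2×bran flakes + choco pillows + seed granola — 1397 at 125 cm.
The 37 cm tied up in choco pillows is better spent on corn puffs + seed granola — total rises to 1414 (130 cm).
Nothing else within 131 cm beats 1414.

1414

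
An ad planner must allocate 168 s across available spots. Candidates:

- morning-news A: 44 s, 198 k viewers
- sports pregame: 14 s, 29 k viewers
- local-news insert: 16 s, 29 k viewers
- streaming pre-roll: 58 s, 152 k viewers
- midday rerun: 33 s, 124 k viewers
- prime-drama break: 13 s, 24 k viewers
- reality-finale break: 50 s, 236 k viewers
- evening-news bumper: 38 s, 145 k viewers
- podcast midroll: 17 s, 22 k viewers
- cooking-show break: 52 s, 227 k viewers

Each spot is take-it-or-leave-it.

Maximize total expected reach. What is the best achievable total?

703

Filling by ratio: morning-news A + sports pregame + reality-finale break + cooking-show break for 690, with 8 s left unused.
Replace sports pregame and cooking-show break with midday rerun + evening-news bumper: the trade gains 13 net, giving 703 at 165 s.
No other feasible combination exceeds 703.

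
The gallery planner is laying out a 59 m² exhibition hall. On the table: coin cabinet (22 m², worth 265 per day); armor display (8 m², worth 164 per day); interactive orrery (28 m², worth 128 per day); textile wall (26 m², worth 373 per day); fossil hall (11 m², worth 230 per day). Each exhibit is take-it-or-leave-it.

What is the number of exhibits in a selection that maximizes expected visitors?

Best achievable expected visitors is 868.
coin cabinet + textile wall + fossil hall hits 868 at 59 m².
All optima have 3 exhibits.

3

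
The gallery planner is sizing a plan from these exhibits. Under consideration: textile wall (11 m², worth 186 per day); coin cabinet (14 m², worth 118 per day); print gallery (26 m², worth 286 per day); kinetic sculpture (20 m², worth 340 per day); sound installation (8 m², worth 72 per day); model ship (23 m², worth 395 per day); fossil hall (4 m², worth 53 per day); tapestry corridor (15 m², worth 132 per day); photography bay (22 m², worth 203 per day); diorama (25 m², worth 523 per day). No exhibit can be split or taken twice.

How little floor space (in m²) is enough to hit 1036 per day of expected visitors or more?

56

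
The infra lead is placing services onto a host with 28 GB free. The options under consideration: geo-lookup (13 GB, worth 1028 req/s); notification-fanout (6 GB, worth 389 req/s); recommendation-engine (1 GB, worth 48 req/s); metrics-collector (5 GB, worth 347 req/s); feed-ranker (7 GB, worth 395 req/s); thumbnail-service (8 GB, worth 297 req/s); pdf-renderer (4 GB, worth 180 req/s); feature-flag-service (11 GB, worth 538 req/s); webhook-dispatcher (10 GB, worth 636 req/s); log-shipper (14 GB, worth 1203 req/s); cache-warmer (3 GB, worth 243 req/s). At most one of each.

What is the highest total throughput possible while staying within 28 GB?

By throughput per GB: log-shipper 85.93, cache-warmer 81.00, geo-lookup 79.08 lead.
Taking the top-ratio services first gives notification-fanout + metrics-collector + log-shipper + cache-warmer for 2182 (28 GB).
Reworking the packing: geo-lookup + recommendation-engine + log-shipper uses 28 GB and improves the total to 2279.
No other feasible combination exceeds 2279.

2279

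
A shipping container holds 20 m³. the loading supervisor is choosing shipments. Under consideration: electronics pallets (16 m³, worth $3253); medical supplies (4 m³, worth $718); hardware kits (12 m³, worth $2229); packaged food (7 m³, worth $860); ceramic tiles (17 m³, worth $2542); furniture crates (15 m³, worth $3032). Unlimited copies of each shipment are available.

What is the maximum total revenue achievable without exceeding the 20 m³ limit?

3971

Ranking by ratio (revenue/m³): electronics pallets 203.31, furniture crates 202.13, hardware kits 185.75.
Electronics pallets + medical supplies uses 20 of the 20 m³ and totals 3971.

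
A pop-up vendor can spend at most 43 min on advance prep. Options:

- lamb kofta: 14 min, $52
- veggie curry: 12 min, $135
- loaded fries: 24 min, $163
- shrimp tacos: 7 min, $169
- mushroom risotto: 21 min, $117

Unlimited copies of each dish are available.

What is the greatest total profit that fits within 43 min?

1014

The ratio ordering already packs tightly: 6×shrimp tacos, 42 min, 1014.
That's the maximum — no swap from here does better than 1014.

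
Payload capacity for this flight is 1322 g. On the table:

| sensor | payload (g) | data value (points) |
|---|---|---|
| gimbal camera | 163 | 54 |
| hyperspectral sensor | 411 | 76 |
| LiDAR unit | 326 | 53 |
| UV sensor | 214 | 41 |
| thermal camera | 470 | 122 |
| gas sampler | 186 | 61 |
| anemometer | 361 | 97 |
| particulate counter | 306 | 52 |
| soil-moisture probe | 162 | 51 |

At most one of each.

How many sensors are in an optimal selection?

5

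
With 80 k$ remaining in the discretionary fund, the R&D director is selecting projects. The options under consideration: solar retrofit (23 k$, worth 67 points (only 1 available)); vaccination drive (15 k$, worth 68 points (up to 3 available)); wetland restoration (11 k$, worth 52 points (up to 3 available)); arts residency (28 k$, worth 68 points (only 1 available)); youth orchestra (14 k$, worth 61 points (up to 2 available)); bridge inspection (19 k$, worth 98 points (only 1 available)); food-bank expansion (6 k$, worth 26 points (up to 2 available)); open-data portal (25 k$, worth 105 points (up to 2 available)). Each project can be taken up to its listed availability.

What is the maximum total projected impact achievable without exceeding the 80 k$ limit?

376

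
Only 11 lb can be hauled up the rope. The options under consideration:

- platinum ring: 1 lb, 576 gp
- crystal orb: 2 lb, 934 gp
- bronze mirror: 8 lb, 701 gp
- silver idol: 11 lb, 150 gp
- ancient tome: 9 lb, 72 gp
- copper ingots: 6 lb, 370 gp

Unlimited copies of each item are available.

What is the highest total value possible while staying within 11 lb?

The ratio ordering already packs tightly: 11×platinum ring, 11 lb, 6336.
Nothing else within 11 lb beats 6336.

6336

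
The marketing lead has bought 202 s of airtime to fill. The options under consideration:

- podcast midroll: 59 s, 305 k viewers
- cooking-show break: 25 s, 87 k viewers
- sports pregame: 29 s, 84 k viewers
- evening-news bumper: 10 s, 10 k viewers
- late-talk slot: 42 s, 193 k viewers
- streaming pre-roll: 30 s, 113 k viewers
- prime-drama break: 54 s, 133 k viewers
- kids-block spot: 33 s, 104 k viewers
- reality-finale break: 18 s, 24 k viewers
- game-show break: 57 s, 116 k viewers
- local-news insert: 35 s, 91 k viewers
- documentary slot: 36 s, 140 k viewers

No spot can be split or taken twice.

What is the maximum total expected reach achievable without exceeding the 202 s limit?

855

Greedy by ratio would take podcast midroll + cooking-show break + evening-news bumper + late-talk slot + streaming pre-roll + documentary slot: 202 s used, total 848.
The 35 s tied up in cooking-show break and evening-news bumper is better spent on kids-block spot — total rises to 855 (200 s).
Every other selection either busts 202 s or fails to beat 855.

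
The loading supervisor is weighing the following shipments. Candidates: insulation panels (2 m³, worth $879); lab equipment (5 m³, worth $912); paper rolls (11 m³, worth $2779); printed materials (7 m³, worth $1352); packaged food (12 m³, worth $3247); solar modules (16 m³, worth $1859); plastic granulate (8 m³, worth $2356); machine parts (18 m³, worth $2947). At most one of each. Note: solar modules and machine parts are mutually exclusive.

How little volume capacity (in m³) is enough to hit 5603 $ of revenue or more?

20

Need the lightest bundle worth ≥ 5603.
packaged food + plastic granulate: 5603 revenue at 20 m³.
No combination under 20 m³ hits 5603.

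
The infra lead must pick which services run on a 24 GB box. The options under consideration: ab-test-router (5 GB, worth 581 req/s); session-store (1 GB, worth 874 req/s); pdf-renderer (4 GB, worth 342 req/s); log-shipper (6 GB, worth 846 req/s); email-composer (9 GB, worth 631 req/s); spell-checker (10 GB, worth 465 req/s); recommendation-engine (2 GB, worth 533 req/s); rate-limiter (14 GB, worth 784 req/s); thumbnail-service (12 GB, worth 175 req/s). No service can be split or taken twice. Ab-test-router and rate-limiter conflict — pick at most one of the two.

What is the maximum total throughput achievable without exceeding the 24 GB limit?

Greedy by ratio would take ab-test-router + session-store + pdf-renderer + log-shipper + recommendation-engine: 18 GB used, total 3176.
The 4 GB tied up in pdf-renderer is better spent on email-composer — total rises to 3465 (23 GB).
Runner-up ab-test-router + session-store + log-shipper + spell-checker + recommendation-engine tops out at 3299.

3465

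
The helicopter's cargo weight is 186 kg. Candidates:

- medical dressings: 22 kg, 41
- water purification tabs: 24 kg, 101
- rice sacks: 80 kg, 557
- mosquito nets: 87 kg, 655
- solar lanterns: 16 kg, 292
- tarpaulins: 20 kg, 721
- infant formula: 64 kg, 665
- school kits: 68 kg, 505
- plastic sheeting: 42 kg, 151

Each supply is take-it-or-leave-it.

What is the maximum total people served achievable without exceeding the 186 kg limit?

The ratio heuristic lands on solar lanterns + tarpaulins + infant formula + school kits (2183) but leaves 18 kg idle.
The 68 kg tied up in school kits is better spent on rice sacks — total rises to 2235 (180 kg).
The closest alternative, solar lanterns + tarpaulins + infant formula + school kits, reaches only 2183.

2235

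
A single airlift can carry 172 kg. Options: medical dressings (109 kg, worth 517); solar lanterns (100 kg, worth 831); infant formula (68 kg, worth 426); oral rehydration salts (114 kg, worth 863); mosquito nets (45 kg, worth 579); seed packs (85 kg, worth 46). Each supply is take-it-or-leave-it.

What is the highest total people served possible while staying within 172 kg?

A density-first pass picks solar lanterns + mosquito nets — 1410 at 145 kg.
The 100 kg tied up in solar lanterns is better spent on oral rehydration salts — total rises to 1442 (159 kg).
The spare 13 kg is too small for any remaining supply, and no exchange beats 1442.

1442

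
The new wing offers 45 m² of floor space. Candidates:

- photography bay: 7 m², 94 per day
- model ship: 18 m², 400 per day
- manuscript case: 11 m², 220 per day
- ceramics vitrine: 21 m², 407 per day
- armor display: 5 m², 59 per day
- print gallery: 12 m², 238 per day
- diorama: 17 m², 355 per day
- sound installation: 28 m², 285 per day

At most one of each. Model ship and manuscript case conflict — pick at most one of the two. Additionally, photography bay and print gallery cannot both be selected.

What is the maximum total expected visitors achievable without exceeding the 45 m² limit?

Density check — model ship 22.22, diorama 20.88, manuscript case 20.00, print gallery 19.83 are the best per m².
The ratio heuristic lands on photography bay + model ship + diorama (849) but leaves 3 m² idle.
A better packing is manuscript case + armor display + print gallery + diorama: 45 m², total 872.
Runner-up model ship + ceramics vitrine + armor display tops out at 866.

872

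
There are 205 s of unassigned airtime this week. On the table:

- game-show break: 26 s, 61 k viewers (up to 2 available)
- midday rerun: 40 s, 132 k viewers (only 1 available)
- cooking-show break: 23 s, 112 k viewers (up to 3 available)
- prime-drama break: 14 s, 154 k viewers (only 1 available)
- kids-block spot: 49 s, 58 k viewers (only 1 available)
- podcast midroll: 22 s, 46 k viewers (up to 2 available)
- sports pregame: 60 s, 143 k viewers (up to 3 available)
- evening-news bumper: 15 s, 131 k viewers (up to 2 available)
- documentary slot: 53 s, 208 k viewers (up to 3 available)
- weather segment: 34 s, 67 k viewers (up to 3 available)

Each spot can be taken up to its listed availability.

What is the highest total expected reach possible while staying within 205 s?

1056

Density check — prime-drama break 11.00, evening-news bumper 8.73, cooking-show break 4.87 are the best per s.
The ratio heuristic lands on game-show break + 3×cooking-show break + prime-drama break + 2×evening-news bumper + documentary slot (1021) but leaves 13 s idle.
Replace game-show break and cooking-show break with documentary slot: the trade gains 35 net, giving 1056 at 196 s.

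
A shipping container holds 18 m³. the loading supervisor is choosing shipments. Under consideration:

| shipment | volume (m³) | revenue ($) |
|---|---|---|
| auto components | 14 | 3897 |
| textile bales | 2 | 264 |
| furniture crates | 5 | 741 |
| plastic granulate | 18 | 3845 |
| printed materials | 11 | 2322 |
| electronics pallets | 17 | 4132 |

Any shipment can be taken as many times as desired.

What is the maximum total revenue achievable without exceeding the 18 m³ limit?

4425

Density check — auto components 278.36, electronics pallets 243.06, plastic granulate 213.61, printed materials 211.09 are the best per m³.
Taking auto components + 2×textile bales: 18 m³ used, 4425 in revenue.
No other feasible combination exceeds 4425.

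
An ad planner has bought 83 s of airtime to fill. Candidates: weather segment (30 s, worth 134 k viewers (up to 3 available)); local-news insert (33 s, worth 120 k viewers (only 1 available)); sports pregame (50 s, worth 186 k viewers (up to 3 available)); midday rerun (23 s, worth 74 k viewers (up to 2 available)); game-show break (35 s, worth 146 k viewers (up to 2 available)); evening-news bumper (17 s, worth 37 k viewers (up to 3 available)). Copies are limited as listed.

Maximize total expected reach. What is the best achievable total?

2×weather segment + midday rerun uses 83 of the 83 s and totals 342.
Nothing else within 83 s beats 342.

342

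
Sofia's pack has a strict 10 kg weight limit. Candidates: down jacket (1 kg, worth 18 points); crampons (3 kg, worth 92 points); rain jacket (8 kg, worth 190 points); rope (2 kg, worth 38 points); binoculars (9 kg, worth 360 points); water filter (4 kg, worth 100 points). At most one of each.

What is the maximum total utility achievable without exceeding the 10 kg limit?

378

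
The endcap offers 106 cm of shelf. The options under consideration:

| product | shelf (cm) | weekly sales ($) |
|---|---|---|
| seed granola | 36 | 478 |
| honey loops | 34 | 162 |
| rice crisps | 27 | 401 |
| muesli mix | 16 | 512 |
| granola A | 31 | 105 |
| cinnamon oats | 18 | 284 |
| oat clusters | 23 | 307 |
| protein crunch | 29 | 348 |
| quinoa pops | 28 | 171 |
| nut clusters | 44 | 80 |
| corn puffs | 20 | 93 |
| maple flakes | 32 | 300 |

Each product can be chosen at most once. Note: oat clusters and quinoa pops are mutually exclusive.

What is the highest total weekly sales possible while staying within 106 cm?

1698

The ratio heuristic lands on rice crisps + muesli mix + cinnamon oats + oat clusters + corn puffs (1597) but leaves 2 cm idle.
Dropping cinnamon oats and corn puffs frees 38 cm; slotting in seed granola (36 cm) lifts the total to 1698 at 102 cm.
The spare 4 cm is too small for any remaining product, and no feasible exchange beats 1698.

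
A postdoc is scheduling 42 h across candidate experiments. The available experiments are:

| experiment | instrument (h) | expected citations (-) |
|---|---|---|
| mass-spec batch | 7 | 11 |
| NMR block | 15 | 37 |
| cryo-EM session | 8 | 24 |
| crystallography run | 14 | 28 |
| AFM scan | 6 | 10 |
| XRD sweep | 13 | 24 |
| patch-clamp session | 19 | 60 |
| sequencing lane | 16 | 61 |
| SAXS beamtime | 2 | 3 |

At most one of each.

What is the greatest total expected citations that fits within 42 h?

The ratio heuristic lands on AFM scan + patch-clamp session + sequencing lane (131) but leaves 1 h idle.
The 6 h tied up in AFM scan is better spent on mass-spec batch — total rises to 132 (42 h).
That's the maximum — no swap from here does better than 132.

132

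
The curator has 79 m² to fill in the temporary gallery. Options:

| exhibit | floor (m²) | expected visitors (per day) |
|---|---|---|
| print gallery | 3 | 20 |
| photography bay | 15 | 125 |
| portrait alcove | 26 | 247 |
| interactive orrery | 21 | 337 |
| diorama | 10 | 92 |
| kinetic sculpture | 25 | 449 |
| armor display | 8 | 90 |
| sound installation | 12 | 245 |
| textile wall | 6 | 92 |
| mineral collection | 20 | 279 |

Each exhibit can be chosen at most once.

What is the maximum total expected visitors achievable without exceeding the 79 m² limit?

1310

Greedy by ratio would take print gallery + interactive orrery + kinetic sculpture + armor display + sound installation + textile wall: 75 m² used, total 1233.
Dropping print gallery and armor display and textile wall frees 17 m²; slotting in mineral collection (20 m²) lifts the total to 1310 at 78 m².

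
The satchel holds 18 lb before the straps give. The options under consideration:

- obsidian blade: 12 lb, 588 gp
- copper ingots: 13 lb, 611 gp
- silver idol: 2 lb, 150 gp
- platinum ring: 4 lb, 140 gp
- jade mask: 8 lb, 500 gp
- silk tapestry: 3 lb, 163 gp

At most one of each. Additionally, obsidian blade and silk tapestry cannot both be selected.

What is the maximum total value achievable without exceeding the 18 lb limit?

Taking silver idol + platinum ring + jade mask + silk tapestry: 17 lb used, 953 in value.
Next best is copper ingots + silver idol + silk tapestry at 924 (18 lb) — short by 29.

953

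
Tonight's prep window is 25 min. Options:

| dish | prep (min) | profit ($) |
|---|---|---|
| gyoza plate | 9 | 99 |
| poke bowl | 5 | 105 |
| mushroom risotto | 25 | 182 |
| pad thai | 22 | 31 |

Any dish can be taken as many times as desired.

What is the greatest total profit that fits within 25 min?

525

The ratio ordering already packs tightly: 5×poke bowl, 25 min, 525.
Nothing else within 25 min beats 525.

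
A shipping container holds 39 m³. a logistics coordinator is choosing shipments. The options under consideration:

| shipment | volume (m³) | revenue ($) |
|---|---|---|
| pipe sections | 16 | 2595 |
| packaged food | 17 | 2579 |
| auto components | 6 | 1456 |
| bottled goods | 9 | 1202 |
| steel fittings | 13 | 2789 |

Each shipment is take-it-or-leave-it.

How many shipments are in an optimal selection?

3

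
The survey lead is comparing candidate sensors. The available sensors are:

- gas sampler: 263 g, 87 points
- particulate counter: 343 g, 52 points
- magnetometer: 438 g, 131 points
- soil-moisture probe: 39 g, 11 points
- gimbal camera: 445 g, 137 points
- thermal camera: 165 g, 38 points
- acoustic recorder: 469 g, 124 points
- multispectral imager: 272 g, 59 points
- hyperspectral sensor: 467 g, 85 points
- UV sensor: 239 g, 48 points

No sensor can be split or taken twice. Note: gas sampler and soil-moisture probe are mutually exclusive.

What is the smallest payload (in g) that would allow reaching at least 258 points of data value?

Look for the lowest-payload combination reaching 258.
Taking gas sampler + gimbal camera + thermal camera gives 262 (≥ 258) for 873 g.
Any bundle with less than 873 g falls short of 258.

873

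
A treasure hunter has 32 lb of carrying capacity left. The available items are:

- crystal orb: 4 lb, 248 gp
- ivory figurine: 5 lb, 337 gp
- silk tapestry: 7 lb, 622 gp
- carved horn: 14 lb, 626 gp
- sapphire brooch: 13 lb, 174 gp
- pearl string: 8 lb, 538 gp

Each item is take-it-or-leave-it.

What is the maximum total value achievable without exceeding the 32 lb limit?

By value per lb: silk tapestry 88.86, ivory figurine 67.40, pearl string 67.25, crystal orb 62.00 lead.
A density-first pass picks crystal orb + ivory figurine + silk tapestry + pearl string — 1745 at 24 lb.
Dropping pearl string frees 8 lb; slotting in carved horn (14 lb) lifts the total to 1833 at 30 lb.
Next best is silk tapestry + carved horn + pearl string at 1786 (29 lb) — short by 47.

1833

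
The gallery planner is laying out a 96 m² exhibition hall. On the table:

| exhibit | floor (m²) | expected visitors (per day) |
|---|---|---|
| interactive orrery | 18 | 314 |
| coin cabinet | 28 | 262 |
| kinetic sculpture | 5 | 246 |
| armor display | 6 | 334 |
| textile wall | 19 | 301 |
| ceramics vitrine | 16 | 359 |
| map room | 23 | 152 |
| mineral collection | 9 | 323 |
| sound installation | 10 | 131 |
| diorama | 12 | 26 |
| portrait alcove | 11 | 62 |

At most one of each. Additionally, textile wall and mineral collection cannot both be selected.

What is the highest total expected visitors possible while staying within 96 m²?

1969

Density check — armor display 55.67, kinetic sculpture 49.20, mineral collection 35.89, ceramics vitrine 22.44 are the best per m².
Best packing: interactive orrery + coin cabinet + kinetic sculpture + armor display + ceramics vitrine + mineral collection + sound installation — 92 m², 1969 total.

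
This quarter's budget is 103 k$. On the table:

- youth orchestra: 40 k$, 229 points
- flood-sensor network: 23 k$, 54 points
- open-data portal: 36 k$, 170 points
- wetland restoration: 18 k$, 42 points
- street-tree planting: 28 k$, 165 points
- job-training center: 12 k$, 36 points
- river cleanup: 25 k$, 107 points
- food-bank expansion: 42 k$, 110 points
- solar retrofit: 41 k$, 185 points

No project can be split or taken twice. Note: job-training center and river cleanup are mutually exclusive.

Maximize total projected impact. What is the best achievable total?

506

The ratio heuristic lands on youth orchestra + street-tree planting + river cleanup (501) but leaves 10 k$ idle.
Replace street-tree planting with open-data portal: the trade gains 5 net, giving 506 at 101 k$.
Nothing else feasible within 103 k$ beats 506.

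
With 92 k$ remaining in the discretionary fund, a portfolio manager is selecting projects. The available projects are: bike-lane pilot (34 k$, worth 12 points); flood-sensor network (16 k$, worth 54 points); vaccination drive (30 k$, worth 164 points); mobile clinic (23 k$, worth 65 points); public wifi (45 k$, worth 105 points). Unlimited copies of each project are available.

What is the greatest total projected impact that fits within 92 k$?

492

Best packing: 3×vaccination drive — 90 k$, 492 total.
Nothing else within 92 k$ beats 492.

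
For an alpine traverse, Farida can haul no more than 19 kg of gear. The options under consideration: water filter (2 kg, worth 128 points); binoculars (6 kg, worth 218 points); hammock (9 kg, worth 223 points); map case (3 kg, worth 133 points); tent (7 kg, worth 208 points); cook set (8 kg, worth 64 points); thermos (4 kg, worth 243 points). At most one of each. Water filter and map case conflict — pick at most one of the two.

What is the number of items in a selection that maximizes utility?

The maximum utility within 19 kg is 797.
One optimal bundle: water filter + binoculars + tent + thermos (19 kg).
Any selection reaching 797 contains exactly 4 items.

4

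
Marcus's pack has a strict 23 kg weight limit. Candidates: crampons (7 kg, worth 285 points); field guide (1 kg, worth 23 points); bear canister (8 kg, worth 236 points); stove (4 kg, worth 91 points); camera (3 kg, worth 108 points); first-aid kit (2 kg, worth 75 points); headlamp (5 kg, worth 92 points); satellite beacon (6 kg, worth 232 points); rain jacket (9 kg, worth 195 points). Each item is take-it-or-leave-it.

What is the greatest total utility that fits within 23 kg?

Taking the top-ratio items first gives crampons + field guide + stove + camera + first-aid kit + satellite beacon for 814 (23 kg).
Replace field guide and stove and camera with bear canister: the trade gains 14 net, giving 828 at 23 kg.
Runner-up crampons + field guide + stove + camera + first-aid kit + satellite beacon tops out at 814.

828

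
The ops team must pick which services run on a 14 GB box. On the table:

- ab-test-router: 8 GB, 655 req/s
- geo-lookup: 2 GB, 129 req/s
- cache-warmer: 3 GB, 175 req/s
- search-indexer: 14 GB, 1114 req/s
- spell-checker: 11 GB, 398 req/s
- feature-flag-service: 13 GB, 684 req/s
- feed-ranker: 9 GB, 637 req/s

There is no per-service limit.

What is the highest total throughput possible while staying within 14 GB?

1114

Taking the top-ratio services first gives ab-test-router + 3×geo-lookup for 1042 (14 GB).
The 14 GB tied up in ab-test-router and 3×geo-lookup is better spent on search-indexer — total rises to 1114 (14 GB).
That's the maximum — no swap from here does better than 1114.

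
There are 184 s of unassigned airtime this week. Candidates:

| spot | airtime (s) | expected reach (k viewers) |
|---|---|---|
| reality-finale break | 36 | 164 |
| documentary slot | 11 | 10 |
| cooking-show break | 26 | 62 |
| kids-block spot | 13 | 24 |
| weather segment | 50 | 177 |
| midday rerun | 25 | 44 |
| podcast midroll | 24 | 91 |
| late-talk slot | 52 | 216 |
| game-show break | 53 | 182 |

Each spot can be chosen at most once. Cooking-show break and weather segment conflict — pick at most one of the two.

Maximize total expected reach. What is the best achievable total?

677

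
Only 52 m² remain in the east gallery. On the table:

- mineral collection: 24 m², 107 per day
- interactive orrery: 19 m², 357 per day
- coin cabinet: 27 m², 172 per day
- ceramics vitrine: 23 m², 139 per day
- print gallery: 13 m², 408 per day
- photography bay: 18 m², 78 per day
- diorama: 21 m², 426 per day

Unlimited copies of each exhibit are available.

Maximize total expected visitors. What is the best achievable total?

4×print gallery uses 52 of the 52 m² and totals 1632.
That's the maximum — no swap from here does better than 1632.

1632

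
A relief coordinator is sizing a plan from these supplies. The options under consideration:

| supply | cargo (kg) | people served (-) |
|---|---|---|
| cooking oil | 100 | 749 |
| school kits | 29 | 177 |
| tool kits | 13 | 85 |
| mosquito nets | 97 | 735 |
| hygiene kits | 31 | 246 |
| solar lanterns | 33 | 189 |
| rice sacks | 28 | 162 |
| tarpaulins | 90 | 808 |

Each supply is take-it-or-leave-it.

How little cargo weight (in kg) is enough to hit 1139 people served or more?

Need the lightest bundle worth ≥ 1139.
tool kits + hygiene kits + tarpaulins: 1139 people served at 134 kg.
Any bundle with less than 134 kg falls short of 1139.

134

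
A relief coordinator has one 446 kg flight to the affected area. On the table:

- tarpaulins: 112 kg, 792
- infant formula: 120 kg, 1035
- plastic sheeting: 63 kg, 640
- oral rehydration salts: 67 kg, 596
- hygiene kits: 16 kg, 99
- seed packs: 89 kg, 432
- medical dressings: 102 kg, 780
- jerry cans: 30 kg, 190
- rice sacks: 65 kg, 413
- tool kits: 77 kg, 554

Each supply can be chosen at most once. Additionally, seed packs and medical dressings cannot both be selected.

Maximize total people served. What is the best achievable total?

Ranking by ratio (people served/kg): plastic sheeting 10.16, oral rehydration salts 8.90, infant formula 8.62, medical dressings 7.65.
Infant formula + plastic sheeting + oral rehydration salts + hygiene kits + medical dressings + tool kits uses 445 of the 446 kg and totals 3704.
That's the maximum — no feasible swap from here does better than 3704.

3704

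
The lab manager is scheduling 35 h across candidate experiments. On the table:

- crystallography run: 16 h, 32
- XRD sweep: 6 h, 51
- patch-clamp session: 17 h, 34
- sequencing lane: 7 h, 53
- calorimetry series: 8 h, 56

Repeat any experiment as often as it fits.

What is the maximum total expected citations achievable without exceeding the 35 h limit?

Filling by ratio: 5×XRD sweep for 255, with 5 h left unused.
Replace 3×XRD sweep with sequencing lane + 2×calorimetry series: the trade gains 12 net, giving 267 at 35 h.
Nothing else within 35 h beats 267.

267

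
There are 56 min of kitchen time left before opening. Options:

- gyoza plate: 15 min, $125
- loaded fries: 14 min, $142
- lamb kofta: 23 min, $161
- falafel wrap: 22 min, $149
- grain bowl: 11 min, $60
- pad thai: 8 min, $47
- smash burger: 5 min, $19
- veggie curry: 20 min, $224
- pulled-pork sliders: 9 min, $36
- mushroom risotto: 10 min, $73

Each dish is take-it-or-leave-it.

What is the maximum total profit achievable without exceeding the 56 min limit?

The ratio heuristic lands on gyoza plate + loaded fries + smash burger + veggie curry (510) but leaves 2 min idle.
Dropping gyoza plate and smash burger frees 20 min; slotting in falafel wrap (22 min) lifts the total to 515 at 56 min.

515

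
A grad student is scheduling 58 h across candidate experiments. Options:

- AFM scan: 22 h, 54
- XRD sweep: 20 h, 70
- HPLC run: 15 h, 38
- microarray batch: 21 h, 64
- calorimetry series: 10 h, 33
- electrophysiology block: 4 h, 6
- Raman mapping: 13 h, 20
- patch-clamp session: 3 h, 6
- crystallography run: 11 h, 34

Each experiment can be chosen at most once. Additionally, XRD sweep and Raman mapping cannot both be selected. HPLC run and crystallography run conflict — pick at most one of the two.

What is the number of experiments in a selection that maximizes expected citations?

5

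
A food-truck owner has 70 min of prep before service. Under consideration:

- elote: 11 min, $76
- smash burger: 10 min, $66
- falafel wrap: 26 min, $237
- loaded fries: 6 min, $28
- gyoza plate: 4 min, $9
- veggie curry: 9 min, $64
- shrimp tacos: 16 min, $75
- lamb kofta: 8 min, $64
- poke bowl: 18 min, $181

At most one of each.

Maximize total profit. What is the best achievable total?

By profit per min: poke bowl 10.06, falafel wrap 9.12, lamb kofta 8.00 lead.
A density-first pass picks falafel wrap + loaded fries + veggie curry + lamb kofta + poke bowl — 574 at 67 min.
Replace lamb kofta with elote: the trade gains 12 net, giving 586 at 70 min.
Elote + falafel wrap + loaded fries + lamb kofta + poke bowl matches that 586 at 69 min; no feasible combination exceeds it.

586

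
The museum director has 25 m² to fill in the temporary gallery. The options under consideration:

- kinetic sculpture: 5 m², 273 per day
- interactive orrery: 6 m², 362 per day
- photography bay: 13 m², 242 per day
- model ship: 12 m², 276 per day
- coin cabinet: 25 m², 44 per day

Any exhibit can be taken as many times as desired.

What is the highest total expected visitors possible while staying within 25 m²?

1448

Ranking by ratio (expected visitors/m²): interactive orrery 60.33, kinetic sculpture 54.60, model ship 23.00.
Taking 4×interactive orrery: 24 m² used, 1448 in expected visitors.
The spare 1 m² is too small for any remaining exhibit, and no exchange beats 1448.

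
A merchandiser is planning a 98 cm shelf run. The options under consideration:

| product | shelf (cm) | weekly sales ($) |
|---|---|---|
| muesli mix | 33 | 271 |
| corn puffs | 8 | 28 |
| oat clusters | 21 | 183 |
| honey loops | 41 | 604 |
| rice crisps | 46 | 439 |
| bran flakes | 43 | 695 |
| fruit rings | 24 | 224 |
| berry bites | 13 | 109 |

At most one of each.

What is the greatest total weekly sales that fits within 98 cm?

1408

Best packing: honey loops + bran flakes + berry bites — 97 cm, 1408 total.
The closest alternative, corn puffs + honey loops + bran flakes, reaches only 1327.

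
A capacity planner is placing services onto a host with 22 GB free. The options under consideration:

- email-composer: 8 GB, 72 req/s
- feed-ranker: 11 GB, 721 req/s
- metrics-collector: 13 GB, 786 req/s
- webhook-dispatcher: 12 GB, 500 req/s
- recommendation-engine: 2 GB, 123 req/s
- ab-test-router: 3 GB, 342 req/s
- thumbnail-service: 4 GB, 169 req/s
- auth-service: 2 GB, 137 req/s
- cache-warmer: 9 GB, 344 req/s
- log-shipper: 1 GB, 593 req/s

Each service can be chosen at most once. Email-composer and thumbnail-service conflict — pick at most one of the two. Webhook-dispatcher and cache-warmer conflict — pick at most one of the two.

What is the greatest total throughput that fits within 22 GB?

A density-first pass picks feed-ranker + recommendation-engine + ab-test-router + auth-service + log-shipper — 1916 at 19 GB.
Dropping feed-ranker frees 11 GB; slotting in metrics-collector (13 GB) lifts the total to 1981 at 21 GB.

1981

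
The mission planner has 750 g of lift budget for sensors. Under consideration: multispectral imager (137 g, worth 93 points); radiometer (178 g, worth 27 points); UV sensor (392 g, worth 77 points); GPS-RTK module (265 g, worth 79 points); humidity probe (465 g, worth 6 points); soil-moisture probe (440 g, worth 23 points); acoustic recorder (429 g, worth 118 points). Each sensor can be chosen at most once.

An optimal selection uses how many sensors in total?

Best achievable data value is 238.
One optimal bundle: multispectral imager + radiometer + acoustic recorder (744 g).
Any selection reaching 238 contains exactly 3 sensors.

3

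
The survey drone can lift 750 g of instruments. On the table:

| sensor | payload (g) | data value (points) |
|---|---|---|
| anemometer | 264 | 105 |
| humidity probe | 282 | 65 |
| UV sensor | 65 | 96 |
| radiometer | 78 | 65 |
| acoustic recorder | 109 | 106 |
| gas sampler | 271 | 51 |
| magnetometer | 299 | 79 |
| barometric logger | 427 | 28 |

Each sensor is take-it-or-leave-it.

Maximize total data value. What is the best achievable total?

386

A density-first pass picks anemometer + UV sensor + radiometer + acoustic recorder — 372 at 516 g.
Dropping radiometer frees 78 g; slotting in magnetometer (299 g) lifts the total to 386 at 737 g.
Next best is anemometer + humidity probe + UV sensor + acoustic recorder at 372 (720 g) — short by 14.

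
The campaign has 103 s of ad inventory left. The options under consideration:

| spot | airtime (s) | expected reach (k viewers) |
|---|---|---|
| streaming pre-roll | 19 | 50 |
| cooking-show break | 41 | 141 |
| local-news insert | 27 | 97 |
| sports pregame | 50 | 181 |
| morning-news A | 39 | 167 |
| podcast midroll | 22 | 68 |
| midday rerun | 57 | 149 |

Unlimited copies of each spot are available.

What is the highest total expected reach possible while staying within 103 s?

By expected reach per s: morning-news A 4.28, sports pregame 3.62, local-news insert 3.59 lead.
Taking 2×morning-news A + podcast midroll: 100 s used, 402 in expected reach.
The spare 3 s is too small for any remaining spot, and no exchange beats 402.

402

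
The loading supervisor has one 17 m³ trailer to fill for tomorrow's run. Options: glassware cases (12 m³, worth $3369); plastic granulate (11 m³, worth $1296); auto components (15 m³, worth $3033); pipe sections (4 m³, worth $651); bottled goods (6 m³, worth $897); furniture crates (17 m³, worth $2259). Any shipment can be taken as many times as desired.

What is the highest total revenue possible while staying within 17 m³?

Best packing: glassware cases + pipe sections — 16 m³, 4020 total.

4020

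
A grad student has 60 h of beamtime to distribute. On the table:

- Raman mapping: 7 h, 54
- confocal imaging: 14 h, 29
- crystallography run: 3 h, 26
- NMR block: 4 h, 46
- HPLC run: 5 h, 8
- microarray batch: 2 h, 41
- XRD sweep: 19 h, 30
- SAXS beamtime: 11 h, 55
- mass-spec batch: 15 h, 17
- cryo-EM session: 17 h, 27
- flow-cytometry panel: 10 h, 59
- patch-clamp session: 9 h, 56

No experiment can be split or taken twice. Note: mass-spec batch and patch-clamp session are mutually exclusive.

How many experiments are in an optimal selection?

8

The maximum expected citations within 60 h is 366.
For example Raman mapping + confocal imaging + crystallography run + NMR block + microarray batch + SAXS beamtime + flow-cytometry panel + patch-clamp session achieves it, using 60 h.
All optima have 8 experiments.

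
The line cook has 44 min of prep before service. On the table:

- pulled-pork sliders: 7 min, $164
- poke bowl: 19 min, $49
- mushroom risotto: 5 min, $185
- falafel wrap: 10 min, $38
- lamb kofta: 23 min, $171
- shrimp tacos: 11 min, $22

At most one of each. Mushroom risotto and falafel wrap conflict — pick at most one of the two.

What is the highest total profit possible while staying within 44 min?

Pulled-pork sliders + mushroom risotto + lamb kofta uses 35 of the 44 min and totals 520.

520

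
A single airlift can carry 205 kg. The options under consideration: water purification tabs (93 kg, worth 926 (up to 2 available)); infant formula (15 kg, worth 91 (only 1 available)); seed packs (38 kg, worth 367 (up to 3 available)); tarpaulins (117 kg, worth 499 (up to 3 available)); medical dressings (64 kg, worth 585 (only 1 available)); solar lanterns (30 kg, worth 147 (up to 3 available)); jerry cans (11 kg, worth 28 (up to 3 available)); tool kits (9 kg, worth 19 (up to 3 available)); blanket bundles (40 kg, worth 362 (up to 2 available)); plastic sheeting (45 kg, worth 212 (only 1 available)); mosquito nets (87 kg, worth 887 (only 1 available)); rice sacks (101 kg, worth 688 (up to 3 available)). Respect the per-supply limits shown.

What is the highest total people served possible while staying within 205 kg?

A density-first pass picks water purification tabs + infant formula + tool kits + mosquito nets — 1923 at 204 kg.
The 117 kg tied up in water purification tabs and infant formula and tool kits is better spent on 3×seed packs — total rises to 1988 (201 kg).
Every other selection either busts 205 kg or exceeds an availability limit or fails to beat 1988.

1988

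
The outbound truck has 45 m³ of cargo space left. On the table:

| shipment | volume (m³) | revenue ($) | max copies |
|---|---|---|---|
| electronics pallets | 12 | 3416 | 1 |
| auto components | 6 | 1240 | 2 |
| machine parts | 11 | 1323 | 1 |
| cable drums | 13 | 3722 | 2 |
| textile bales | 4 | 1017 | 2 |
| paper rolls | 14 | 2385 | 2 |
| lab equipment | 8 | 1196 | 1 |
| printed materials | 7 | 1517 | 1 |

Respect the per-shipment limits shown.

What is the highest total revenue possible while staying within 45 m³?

12377

By revenue per m³: cable drums 286.31, electronics pallets 284.67, textile bales 254.25, printed materials 216.71 lead.
Filling by ratio: electronics pallets + 2×cable drums + textile bales for 11877, with 3 m³ left unused.
Dropping textile bales frees 4 m³; slotting in printed materials (7 m³) lifts the total to 12377 at 45 m³.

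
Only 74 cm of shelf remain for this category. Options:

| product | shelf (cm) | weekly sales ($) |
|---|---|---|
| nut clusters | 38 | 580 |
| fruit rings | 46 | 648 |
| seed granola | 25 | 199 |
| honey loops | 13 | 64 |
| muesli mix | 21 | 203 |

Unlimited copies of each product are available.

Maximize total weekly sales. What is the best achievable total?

851

Greedy by ratio would take nut clusters + honey loops + muesli mix: 72 cm used, total 847.
Dropping nut clusters and honey loops frees 51 cm; slotting in fruit rings (46 cm) lifts the total to 851 at 67 cm.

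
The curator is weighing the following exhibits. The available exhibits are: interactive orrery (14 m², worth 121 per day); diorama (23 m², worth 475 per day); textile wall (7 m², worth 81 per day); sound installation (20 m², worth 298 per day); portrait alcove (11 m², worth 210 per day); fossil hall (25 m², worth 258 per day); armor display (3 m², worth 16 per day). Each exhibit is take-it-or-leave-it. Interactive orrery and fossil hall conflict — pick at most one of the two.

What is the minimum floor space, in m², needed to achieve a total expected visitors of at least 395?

23

Look for the lowest-floor combination reaching 395.
diorama: 475 expected visitors at 23 m².
Below 23 m² the best achievable stays under 395.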